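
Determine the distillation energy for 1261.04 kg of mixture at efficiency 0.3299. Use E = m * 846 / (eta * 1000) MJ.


E = m * 846 / (eta * 1000)
= 1261.04 * 846 / (0.3299 * 1000)
= 3233.8279 MJ

3233.8279 MJ


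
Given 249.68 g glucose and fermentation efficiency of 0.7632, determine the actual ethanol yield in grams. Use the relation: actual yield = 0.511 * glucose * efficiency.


Actual ethanol: m = 0.511 * 249.68 * 0.7632
m = 97.3740 g

97.3740 g


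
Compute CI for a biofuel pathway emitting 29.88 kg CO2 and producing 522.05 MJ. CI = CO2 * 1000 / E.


CI = CO2 * 1000 / E
= 29.88 * 1000 / 522.05
= 57.2359 g CO2/MJ

57.2359 g CO2/MJ


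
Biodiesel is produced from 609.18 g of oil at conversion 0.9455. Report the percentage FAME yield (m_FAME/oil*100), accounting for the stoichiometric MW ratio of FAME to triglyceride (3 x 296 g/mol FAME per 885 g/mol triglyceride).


m_FAME = oil * conv * (3 * 296 / 885) = oil * conv * (888/885)
= 609.18 * 0.9455 * 888 / 885
= 577.9322 g
Y = m_FAME / oil * 100 = conv * (888/885) * 100
= 0.9455 * 888 / 885 * 100
= 94.87%

94.87%


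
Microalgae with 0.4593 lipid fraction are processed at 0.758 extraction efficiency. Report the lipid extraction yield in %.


Y = lipid_content * extraction_eff * 100
= 0.4593 * 0.758 * 100
= 34.8149%

34.8149%


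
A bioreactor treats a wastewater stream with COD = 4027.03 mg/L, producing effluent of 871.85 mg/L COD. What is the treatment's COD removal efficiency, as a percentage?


eta = (COD_in - COD_out) / COD_in * 100
= (4027.03 - 871.85) / 4027.03 * 100
= 78.3500%

78.3500%


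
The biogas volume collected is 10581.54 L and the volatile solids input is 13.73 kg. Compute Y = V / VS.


Y = V / VS
= 10581.54 / 13.73
= 770.6875 L/kg VS

770.6875 L/kg VS


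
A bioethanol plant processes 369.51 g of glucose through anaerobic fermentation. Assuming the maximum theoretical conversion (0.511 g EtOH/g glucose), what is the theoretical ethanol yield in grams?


Theoretical ethanol yield: m_EtOH = 0.511 * m_glucose
m_EtOH = 0.511 * 369.51 = 188.8196 g

188.8196 g


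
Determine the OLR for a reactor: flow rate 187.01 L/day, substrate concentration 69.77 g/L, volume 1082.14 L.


OLR = Q * S / V
= 187.01 * 69.77 / 1082.14
= 12.0573 g/L/day

12.0573 g/L/day


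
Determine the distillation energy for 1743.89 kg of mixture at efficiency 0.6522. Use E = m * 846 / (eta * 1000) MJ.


E = m * 846 / (eta * 1000)
= 1743.89 * 846 / (0.6522 * 1000)
= 2262.0836 MJ

2262.0836 MJ


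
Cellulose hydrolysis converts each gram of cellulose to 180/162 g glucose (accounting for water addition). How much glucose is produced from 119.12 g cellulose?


glucose = cellulose * 180/162
= 119.12 * 180/162
= 132.3556 g

132.3556 g


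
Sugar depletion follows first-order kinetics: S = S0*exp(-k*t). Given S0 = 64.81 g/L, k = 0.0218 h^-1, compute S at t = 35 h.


S = S0 * exp(-k * t)
S = 64.81 * exp(-0.0218 * 35)
S = 30.2187 g/L

30.2187 g/L


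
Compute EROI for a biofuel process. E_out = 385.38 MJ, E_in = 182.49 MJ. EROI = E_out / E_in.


EROI = E_out / E_in
= 385.38 / 182.49
= 2.1118

2.1118


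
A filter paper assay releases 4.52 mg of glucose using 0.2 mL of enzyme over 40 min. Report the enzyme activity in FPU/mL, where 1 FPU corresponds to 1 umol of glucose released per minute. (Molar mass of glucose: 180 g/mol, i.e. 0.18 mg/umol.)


Activity = glucose_mg / (0.18 mg/umol * V_mL * t_min)
= 4.52 / (0.18 * 0.2 * 40)
= 3.1389 FPU/mL

3.1389 FPU/mL


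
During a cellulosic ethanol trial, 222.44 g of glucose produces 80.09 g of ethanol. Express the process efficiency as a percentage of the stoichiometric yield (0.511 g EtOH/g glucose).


Fermentation efficiency = (actual / (0.511 * glucose)) * 100
= (80.09 / (0.511 * 222.44)) * 100
= 70.4603%

70.4603%


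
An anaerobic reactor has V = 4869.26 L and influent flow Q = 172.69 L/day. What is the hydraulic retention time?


HRT = V / Q
= 4869.26 / 172.69
= 28.1965 days

28.1965 days


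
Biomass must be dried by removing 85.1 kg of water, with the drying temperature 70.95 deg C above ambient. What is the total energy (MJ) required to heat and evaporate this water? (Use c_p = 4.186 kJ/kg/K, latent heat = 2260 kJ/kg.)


E = m_water * (4.186 * dT + 2260) / 1000
= 85.1 * (4.186 * 70.95 + 2260) / 1000
= 217.6004 MJ

217.6004 MJ


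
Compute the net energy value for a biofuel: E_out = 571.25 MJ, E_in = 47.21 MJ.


NEV = E_out - E_in
= 571.25 - 47.21
= 524.0400 MJ

524.0400 MJ


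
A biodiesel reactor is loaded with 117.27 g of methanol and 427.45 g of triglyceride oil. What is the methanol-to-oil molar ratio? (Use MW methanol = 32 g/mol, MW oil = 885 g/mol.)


Molar ratio = n_MeOH / n_oil = (MeOH/32) / (oil/885) = (MeOH * 885) / (32 * oil)
= (117.27 * 885) / (32 * 427.45)
= 7.5874

7.5874


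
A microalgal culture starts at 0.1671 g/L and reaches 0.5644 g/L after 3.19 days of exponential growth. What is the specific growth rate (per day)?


mu = ln(X2/X1) / dt
= ln(0.5644/0.1671) / 3.19
= 0.3816 per day

0.3816 per day


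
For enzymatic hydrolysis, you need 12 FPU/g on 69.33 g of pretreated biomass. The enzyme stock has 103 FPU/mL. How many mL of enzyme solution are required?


V = dosage * m_sub / activity
V = 12 * 69.33 / 103
V = 8.0773 mL

8.0773 mL


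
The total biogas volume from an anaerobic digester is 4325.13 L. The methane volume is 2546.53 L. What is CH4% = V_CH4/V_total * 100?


CH4% = V_CH4 / V_total * 100
= 2546.53 / 4325.13 * 100
= 58.8775%

58.8775%


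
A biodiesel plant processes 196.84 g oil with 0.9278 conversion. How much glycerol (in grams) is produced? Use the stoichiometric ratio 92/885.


glycerol = oil * conv * (92/885)
= 196.84 * 0.9278 * 92 / 885
= 18.9851 g

18.9851 g


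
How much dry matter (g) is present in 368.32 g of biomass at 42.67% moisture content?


Wd = Ww * (1 - MC/100)
= 368.32 * (1 - 42.67/100)
= 211.1579 g

211.1579 g


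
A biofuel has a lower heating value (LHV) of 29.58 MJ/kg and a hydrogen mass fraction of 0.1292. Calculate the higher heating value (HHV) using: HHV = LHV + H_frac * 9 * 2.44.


HHV = LHV + H_frac * 9 * 2.44
= 29.58 + 0.1292 * 9 * 2.44
= 32.4172 MJ/kg

32.4172 MJ/kg


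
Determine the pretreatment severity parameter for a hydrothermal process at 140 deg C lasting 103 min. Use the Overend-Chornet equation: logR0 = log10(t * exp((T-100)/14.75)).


logR0 = log10(t * exp((T - 100) / 14.75))
= log10(103 * exp((140 - 100) / 14.75))
= 3.1906

3.1906


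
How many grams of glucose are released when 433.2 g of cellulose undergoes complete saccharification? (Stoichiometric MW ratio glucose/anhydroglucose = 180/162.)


glucose = cellulose * 180/162
= 433.2 * 180/162
= 481.3333 g

481.3333 g


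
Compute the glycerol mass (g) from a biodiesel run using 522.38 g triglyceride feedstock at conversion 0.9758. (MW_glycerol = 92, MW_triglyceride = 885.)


glycerol = oil * conv * (92/885)
= 522.38 * 0.9758 * 92 / 885
= 52.9898 g

52.9898 g


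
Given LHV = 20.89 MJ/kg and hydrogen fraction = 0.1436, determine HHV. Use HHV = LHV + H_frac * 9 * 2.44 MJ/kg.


HHV = LHV + H_frac * 9 * 2.44
= 20.89 + 0.1436 * 9 * 2.44
= 24.0435 MJ/kg

24.0435 MJ/kg


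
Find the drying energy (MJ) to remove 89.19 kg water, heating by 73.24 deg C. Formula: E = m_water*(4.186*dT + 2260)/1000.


E = m_water * (4.186 * dT + 2260) / 1000
= 89.19 * (4.186 * 73.24 + 2260) / 1000
= 228.9135 MJ

228.9135 MJ


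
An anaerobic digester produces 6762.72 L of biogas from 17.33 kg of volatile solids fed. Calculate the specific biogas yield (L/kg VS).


Y = V / VS
= 6762.72 / 17.33
= 390.2320 L/kg VS

390.2320 L/kg VS


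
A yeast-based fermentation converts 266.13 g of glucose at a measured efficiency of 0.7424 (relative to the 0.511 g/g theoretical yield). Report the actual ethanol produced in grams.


Actual ethanol: m = 0.511 * 266.13 * 0.7424
m = 100.9608 g

100.9608 g


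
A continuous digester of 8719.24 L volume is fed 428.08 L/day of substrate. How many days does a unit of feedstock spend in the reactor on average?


HRT = V / Q
= 8719.24 / 428.08
= 20.3682 days

20.3682 days


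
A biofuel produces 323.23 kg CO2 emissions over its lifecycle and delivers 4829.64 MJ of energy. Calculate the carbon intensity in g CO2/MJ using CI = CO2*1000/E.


CI = CO2 * 1000 / E
= 323.23 * 1000 / 4829.64
= 66.9263 g CO2/MJ

66.9263 g CO2/MJ


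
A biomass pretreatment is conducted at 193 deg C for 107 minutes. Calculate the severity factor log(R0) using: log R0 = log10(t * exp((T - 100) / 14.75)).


logR0 = log10(t * exp((T - 100) / 14.75))
= log10(107 * exp((193 - 100) / 14.75))
= 4.7676

4.7676


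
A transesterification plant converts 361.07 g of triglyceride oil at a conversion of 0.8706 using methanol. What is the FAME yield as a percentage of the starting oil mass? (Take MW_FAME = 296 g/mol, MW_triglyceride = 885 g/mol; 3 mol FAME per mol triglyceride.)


m_FAME = oil * conv * (3 * 296 / 885) = oil * conv * (888/885)
= 361.07 * 0.8706 * 888 / 885
= 315.4131 g
Y = m_FAME / oil * 100 = conv * (888/885) * 100
= 0.8706 * 888 / 885 * 100
= 87.36%

87.36%


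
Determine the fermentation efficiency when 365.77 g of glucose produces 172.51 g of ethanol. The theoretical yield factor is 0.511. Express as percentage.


Fermentation efficiency = (actual / (0.511 * glucose)) * 100
= (172.51 / (0.511 * 365.77)) * 100
= 92.2965%

92.2965%


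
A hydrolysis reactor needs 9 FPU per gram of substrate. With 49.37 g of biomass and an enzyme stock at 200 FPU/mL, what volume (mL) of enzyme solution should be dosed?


V = dosage * m_sub / activity
V = 9 * 49.37 / 200
V = 2.2216 mL

2.2216 mL


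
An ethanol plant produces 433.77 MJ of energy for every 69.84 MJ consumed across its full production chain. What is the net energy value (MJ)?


NEV = E_out - E_in
= 433.77 - 69.84
= 363.9300 MJ

363.9300 MJ


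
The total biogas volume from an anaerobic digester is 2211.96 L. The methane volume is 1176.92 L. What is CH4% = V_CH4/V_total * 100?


CH4% = V_CH4 / V_total * 100
= 1176.92 / 2211.96 * 100
= 53.2071%

53.2071%


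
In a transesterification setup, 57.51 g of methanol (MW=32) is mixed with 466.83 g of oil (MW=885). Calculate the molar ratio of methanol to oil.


Molar ratio = n_MeOH / n_oil = (MeOH/32) / (oil/885) = (MeOH * 885) / (32 * oil)
= (57.51 * 885) / (32 * 466.83)
= 3.4070

3.4070


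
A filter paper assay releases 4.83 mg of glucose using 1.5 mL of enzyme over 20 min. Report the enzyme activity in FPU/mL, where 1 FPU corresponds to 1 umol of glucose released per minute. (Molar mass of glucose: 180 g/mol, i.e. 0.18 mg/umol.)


Activity = glucose_mg / (0.18 mg/umol * V_mL * t_min)
= 4.83 / (0.18 * 1.5 * 20)
= 0.8944 FPU/mL

0.8944 FPU/mL


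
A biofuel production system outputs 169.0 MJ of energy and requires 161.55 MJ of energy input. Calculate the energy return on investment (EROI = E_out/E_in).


EROI = E_out / E_in
= 169.0 / 161.55
= 1.0461

1.0461


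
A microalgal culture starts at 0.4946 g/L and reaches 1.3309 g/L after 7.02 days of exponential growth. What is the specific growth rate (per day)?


mu = ln(X2/X1) / dt
= ln(1.3309/0.4946) / 7.02
= 0.1410 per day

0.1410 per day


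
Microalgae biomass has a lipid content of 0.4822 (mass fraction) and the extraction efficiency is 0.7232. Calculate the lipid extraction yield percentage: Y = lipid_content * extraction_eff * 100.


Y = lipid_content * extraction_eff * 100
= 0.4822 * 0.7232 * 100
= 34.8727%

34.8727%


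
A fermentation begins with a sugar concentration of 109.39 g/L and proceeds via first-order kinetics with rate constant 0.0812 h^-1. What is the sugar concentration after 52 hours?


S = S0 * exp(-k * t)
S = 109.39 * exp(-0.0812 * 52)
S = 1.6040 g/L

1.6040 g/L


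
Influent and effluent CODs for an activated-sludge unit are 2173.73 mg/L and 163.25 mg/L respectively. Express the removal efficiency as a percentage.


eta = (COD_in - COD_out) / COD_in * 100
= (2173.73 - 163.25) / 2173.73 * 100
= 92.4899%

92.4899%


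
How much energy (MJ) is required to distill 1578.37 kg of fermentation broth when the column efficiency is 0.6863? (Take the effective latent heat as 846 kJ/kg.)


E = m * 846 / (eta * 1000)
= 1578.37 * 846 / (0.6863 * 1000)
= 1945.6521 MJ

1945.6521 MJ


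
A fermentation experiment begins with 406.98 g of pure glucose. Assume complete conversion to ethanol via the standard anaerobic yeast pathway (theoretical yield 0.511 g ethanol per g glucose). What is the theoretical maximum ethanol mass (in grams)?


Theoretical ethanol yield: m_EtOH = 0.511 * m_glucose
m_EtOH = 0.511 * 406.98 = 207.9668 g

207.9668 g


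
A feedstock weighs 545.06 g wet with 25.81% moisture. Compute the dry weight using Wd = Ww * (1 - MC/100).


Wd = Ww * (1 - MC/100)
= 545.06 * (1 - 25.81/100)
= 404.3800 g

404.3800 g


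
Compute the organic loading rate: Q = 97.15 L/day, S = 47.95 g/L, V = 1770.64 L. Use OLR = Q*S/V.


OLR = Q * S / V
= 97.15 * 47.95 / 1770.64
= 2.6309 g/L/day

2.6309 g/L/day


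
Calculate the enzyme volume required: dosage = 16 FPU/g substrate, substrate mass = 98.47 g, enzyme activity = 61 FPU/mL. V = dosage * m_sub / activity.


V = dosage * m_sub / activity
V = 16 * 98.47 / 61
V = 25.8282 mL

25.8282 mL


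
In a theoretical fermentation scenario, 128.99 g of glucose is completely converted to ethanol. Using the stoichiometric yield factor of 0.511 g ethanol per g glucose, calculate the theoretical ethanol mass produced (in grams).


Theoretical ethanol yield: m_EtOH = 0.511 * m_glucose
m_EtOH = 0.511 * 128.99 = 65.9139 g

65.9139 g


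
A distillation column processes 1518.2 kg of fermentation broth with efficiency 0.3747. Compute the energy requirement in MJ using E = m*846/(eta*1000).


E = m * 846 / (eta * 1000)
= 1518.2 * 846 / (0.3747 * 1000)
= 3427.8014 MJ

3427.8014 MJ


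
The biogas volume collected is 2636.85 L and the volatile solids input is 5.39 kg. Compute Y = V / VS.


Y = V / VS
= 2636.85 / 5.39
= 489.2115 L/kg VS

489.2115 L/kg VS


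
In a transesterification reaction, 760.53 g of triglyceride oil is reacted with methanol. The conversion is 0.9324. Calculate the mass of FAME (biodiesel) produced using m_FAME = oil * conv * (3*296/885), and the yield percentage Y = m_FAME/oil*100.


m_FAME = oil * conv * (3 * 296 / 885) = oil * conv * (888/885)
= 760.53 * 0.9324 * 888 / 885
= 711.5220 g
Y = m_FAME / oil * 100 = conv * (888/885) * 100
= 0.9324 * 888 / 885 * 100
= 93.56%

711.5220 g FAME; Y = 93.56%


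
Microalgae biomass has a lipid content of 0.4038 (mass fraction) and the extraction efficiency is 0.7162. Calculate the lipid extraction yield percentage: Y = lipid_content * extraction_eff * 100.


Y = lipid_content * extraction_eff * 100
= 0.4038 * 0.7162 * 100
= 28.9202%

28.9202%


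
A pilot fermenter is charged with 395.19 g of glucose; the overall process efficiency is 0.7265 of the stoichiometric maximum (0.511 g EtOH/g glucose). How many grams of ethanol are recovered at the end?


Actual ethanol: m = 0.511 * 395.19 * 0.7265
m = 146.7109 g

146.7109 g


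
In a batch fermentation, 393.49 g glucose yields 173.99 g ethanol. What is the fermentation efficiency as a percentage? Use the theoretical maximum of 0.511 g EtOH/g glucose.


Fermentation efficiency = (actual / (0.511 * glucose)) * 100
= (173.99 / (0.511 * 393.49)) * 100
= 86.5306%

86.5306%


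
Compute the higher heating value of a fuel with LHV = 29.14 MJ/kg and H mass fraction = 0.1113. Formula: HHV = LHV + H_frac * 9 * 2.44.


HHV = LHV + H_frac * 9 * 2.44
= 29.14 + 0.1113 * 9 * 2.44
= 31.5841 MJ/kg

31.5841 MJ/kg


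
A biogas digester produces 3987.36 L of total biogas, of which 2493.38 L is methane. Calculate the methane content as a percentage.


CH4% = V_CH4 / V_total * 100
= 2493.38 / 3987.36 * 100
= 62.5321%

62.5321%


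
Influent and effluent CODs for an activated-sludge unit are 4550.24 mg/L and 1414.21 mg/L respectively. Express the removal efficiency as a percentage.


eta = (COD_in - COD_out) / COD_in * 100
= (4550.24 - 1414.21) / 4550.24 * 100
= 68.9201%

68.9201%


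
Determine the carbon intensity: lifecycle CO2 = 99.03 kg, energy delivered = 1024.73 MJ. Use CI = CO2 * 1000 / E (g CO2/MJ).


CI = CO2 * 1000 / E
= 99.03 * 1000 / 1024.73
= 96.6401 g CO2/MJ

96.6401 g CO2/MJ


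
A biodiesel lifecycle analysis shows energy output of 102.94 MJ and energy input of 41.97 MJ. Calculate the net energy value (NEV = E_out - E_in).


NEV = E_out - E_in
= 102.94 - 41.97
= 60.9700 MJ

60.9700 MJ


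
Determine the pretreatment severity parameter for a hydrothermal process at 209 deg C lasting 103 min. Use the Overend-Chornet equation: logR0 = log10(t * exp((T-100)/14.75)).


logR0 = log10(t * exp((T - 100) / 14.75))
= log10(103 * exp((209 - 100) / 14.75))
= 5.2222

5.2222


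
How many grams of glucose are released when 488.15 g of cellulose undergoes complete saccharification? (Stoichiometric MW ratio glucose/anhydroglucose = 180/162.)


glucose = cellulose * 180/162
= 488.15 * 180/162
= 542.3889 g

542.3889 g


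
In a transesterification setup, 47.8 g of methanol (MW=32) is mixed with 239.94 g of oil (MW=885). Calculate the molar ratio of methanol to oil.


Molar ratio = n_MeOH / n_oil = (MeOH/32) / (oil/885) = (MeOH * 885) / (32 * oil)
= (47.8 * 885) / (32 * 239.94)
= 5.5096

5.5096


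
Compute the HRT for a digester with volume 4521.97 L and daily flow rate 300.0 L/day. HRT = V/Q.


HRT = V / Q
= 4521.97 / 300.0
= 15.0732 days

15.0732 days


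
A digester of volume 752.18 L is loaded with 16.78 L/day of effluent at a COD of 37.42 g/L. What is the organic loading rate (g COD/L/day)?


OLR = Q * S / V
= 16.78 * 37.42 / 752.18
= 0.8348 g/L/day

0.8348 g/L/day


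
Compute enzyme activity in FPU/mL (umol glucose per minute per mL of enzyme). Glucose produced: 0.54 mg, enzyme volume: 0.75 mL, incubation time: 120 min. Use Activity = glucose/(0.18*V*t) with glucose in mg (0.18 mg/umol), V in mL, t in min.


Activity = glucose_mg / (0.18 mg/umol * V_mL * t_min)
= 0.54 / (0.18 * 0.75 * 120)
= 0.0333 FPU/mL

0.0333 FPU/mL


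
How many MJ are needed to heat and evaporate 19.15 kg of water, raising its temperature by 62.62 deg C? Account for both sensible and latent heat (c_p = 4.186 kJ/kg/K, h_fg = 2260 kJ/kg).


E = m_water * (4.186 * dT + 2260) / 1000
= 19.15 * (4.186 * 62.62 + 2260) / 1000
= 48.2987 MJ

48.2987 MJ


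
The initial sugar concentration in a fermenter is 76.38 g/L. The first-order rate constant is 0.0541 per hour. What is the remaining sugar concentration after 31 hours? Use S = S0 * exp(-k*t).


S = S0 * exp(-k * t)
S = 76.38 * exp(-0.0541 * 31)
S = 14.2766 g/L

14.2766 g/L


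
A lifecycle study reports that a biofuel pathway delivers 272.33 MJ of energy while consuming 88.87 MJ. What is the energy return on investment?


EROI = E_out / E_in
= 272.33 / 88.87
= 3.0644

3.0644


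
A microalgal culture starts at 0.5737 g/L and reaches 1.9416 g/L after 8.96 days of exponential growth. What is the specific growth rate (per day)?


mu = ln(X2/X1) / dt
= ln(1.9416/0.5737) / 8.96
= 0.1361 per day

0.1361 per day


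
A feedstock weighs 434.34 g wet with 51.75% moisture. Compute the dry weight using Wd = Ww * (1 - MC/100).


Wd = Ww * (1 - MC/100)
= 434.34 * (1 - 51.75/100)
= 209.5691 g

209.5691 g


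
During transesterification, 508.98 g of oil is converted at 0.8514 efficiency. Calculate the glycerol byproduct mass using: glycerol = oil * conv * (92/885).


glycerol = oil * conv * (92/885)
= 508.98 * 0.8514 * 92 / 885
= 45.0484 g

45.0484 g


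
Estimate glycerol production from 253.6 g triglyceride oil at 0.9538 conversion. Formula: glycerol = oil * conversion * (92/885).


glycerol = oil * conv * (92/885)
= 253.6 * 0.9538 * 92 / 885
= 25.1450 g

25.1450 g


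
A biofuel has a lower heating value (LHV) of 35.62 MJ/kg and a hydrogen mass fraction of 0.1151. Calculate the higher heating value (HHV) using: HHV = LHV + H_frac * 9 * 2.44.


HHV = LHV + H_frac * 9 * 2.44
= 35.62 + 0.1151 * 9 * 2.44
= 38.1476 MJ/kg

38.1476 MJ/kg


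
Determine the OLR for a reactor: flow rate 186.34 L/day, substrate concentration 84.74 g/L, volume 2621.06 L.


OLR = Q * S / V
= 186.34 * 84.74 / 2621.06
= 6.0245 g/L/day

6.0245 g/L/day


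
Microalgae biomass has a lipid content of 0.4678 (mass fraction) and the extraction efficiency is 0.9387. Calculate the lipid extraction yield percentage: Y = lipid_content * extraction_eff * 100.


Y = lipid_content * extraction_eff * 100
= 0.4678 * 0.9387 * 100
= 43.9124%

43.9124%


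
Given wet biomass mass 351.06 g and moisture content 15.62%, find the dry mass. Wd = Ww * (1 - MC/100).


Wd = Ww * (1 - MC/100)
= 351.06 * (1 - 15.62/100)
= 296.2244 g

296.2244 g


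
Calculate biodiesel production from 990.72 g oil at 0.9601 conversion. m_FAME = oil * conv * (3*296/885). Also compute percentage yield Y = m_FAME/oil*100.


m_FAME = oil * conv * (3 * 296 / 885) = oil * conv * (888/885)
= 990.72 * 0.9601 * 888 / 885
= 954.4146 g
Y = m_FAME / oil * 100 = conv * (888/885) * 100
= 0.9601 * 888 / 885 * 100
= 96.34%

954.4146 g FAME; Y = 96.34%


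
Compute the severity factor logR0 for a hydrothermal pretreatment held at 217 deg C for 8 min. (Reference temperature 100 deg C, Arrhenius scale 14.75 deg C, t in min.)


logR0 = log10(t * exp((T - 100) / 14.75))
= log10(8 * exp((217 - 100) / 14.75))
= 4.3480

4.3480


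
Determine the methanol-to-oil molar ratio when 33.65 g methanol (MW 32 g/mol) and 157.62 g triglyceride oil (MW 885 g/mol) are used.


Molar ratio = n_MeOH / n_oil = (MeOH/32) / (oil/885) = (MeOH * 885) / (32 * oil)
= (33.65 * 885) / (32 * 157.62)
= 5.9043

5.9043


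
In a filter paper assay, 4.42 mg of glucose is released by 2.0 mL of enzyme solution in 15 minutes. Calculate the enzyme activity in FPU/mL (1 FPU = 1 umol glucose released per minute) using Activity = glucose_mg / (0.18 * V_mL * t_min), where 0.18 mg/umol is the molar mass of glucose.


Activity = glucose_mg / (0.18 mg/umol * V_mL * t_min)
= 4.42 / (0.18 * 2.0 * 15)
= 0.8185 FPU/mL

0.8185 FPU/mL


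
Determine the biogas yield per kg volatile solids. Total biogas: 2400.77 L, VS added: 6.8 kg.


Y = V / VS
= 2400.77 / 6.8
= 353.0544 L/kg VS

353.0544 L/kg VS


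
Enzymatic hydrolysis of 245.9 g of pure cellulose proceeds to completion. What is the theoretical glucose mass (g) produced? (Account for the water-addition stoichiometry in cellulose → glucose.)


glucose = cellulose * 180/162
= 245.9 * 180/162
= 273.2222 g

273.2222 g


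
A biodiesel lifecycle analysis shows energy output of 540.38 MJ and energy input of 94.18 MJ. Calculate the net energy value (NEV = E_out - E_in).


NEV = E_out - E_in
= 540.38 - 94.18
= 446.2000 MJ

446.2000 MJ


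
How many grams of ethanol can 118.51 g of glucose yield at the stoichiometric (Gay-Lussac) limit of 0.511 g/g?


Theoretical ethanol yield: m_EtOH = 0.511 * m_glucose
m_EtOH = 0.511 * 118.51 = 60.5586 g

60.5586 g


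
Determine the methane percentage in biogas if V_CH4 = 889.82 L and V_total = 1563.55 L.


CH4% = V_CH4 / V_total * 100
= 889.82 / 1563.55 * 100
= 56.9102%

56.9102%


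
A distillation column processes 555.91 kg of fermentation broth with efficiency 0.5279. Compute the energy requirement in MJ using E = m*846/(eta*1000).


E = m * 846 / (eta * 1000)
= 555.91 * 846 / (0.5279 * 1000)
= 890.8882 MJ

890.8882 MJ


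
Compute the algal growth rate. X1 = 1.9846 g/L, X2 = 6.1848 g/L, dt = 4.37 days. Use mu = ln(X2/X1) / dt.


mu = ln(X2/X1) / dt
= ln(6.1848/1.9846) / 4.37
= 0.2601 per day

0.2601 per day


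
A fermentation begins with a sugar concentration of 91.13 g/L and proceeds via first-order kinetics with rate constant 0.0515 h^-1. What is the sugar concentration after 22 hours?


S = S0 * exp(-k * t)
S = 91.13 * exp(-0.0515 * 22)
S = 29.3498 g/L

29.3498 g/L


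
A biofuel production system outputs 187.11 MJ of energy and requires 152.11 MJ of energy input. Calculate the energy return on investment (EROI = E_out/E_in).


EROI = E_out / E_in
= 187.11 / 152.11
= 1.2301

1.2301


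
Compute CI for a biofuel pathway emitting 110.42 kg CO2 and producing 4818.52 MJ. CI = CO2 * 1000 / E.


CI = CO2 * 1000 / E
= 110.42 * 1000 / 4818.52
= 22.9158 g CO2/MJ

22.9158 g CO2/MJ


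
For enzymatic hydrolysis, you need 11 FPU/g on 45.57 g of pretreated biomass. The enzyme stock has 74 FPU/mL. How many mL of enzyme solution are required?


V = dosage * m_sub / activity
V = 11 * 45.57 / 74
V = 6.7739 mL

6.7739 mL


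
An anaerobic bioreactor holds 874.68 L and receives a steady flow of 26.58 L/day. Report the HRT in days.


HRT = V / Q
= 874.68 / 26.58
= 32.9074 days

32.9074 days


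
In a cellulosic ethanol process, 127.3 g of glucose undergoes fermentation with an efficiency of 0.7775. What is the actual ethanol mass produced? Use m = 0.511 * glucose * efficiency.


Actual ethanol: m = 0.511 * 127.3 * 0.7775
m = 50.5766 g

50.5766 g


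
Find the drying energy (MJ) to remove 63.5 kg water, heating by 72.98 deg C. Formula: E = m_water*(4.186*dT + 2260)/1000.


E = m_water * (4.186 * dT + 2260) / 1000
= 63.5 * (4.186 * 72.98 + 2260) / 1000
= 162.9089 MJ

162.9089 MJ


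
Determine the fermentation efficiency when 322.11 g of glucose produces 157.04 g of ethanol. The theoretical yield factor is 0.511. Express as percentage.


Fermentation efficiency = (actual / (0.511 * glucose)) * 100
= (157.04 / (0.511 * 322.11)) * 100
= 95.4081%

95.4081%


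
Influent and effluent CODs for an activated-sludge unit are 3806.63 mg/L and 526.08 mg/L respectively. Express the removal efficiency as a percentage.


eta = (COD_in - COD_out) / COD_in * 100
= (3806.63 - 526.08) / 3806.63 * 100
= 86.1799%

86.1799%


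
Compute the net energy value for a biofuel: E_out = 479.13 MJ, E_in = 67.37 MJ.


NEV = E_out - E_in
= 479.13 - 67.37
= 411.7600 MJ

411.7600 MJ


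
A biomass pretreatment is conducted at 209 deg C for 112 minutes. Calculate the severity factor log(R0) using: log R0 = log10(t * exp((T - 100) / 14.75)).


logR0 = log10(t * exp((T - 100) / 14.75))
= log10(112 * exp((209 - 100) / 14.75))
= 5.2586

5.2586


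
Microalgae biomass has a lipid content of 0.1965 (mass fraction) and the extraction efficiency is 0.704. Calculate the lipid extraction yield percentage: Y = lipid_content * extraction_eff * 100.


Y = lipid_content * extraction_eff * 100
= 0.1965 * 0.704 * 100
= 13.8336%

13.8336%


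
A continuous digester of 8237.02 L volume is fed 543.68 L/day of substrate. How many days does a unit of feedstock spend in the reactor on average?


HRT = V / Q
= 8237.02 / 543.68
= 15.1505 days

15.1505 days


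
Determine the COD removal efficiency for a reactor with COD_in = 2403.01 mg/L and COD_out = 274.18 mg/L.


eta = (COD_in - COD_out) / COD_in * 100
= (2403.01 - 274.18) / 2403.01 * 100
= 88.5901%

88.5901%


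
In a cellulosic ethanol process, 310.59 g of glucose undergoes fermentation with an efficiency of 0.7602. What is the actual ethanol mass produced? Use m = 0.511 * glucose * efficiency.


Actual ethanol: m = 0.511 * 310.59 * 0.7602
m = 120.6525 g

120.6525 g


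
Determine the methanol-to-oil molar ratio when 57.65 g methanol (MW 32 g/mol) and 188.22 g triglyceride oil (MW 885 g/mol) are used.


Molar ratio = n_MeOH / n_oil = (MeOH/32) / (oil/885) = (MeOH * 885) / (32 * oil)
= (57.65 * 885) / (32 * 188.22)
= 8.4708

8.4708


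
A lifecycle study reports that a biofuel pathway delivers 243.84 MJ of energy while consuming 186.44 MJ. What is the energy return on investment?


EROI = E_out / E_in
= 243.84 / 186.44
= 1.3079

1.3079


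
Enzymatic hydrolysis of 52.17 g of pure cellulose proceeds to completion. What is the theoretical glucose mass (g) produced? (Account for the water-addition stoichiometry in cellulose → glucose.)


glucose = cellulose * 180/162
= 52.17 * 180/162
= 57.9667 g

57.9667 g


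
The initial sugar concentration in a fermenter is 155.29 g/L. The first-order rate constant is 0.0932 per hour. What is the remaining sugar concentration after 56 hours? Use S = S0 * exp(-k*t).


S = S0 * exp(-k * t)
S = 155.29 * exp(-0.0932 * 56)
S = 0.8404 g/L

0.8404 g/L


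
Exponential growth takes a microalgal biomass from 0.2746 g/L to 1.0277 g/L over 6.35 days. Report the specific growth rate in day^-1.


mu = ln(X2/X1) / dt
= ln(1.0277/0.2746) / 6.35
= 0.2078 per day

0.2078 per day


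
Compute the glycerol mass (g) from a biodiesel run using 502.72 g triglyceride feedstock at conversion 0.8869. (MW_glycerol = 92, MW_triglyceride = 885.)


glycerol = oil * conv * (92/885)
= 502.72 * 0.8869 * 92 / 885
= 46.3495 g

46.3495 g


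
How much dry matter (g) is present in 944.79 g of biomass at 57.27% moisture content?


Wd = Ww * (1 - MC/100)
= 944.79 * (1 - 57.27/100)
= 403.7088 g

403.7088 g


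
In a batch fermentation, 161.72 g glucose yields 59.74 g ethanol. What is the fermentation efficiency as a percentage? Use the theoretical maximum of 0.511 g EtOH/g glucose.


Fermentation efficiency = (actual / (0.511 * glucose)) * 100
= (59.74 / (0.511 * 161.72)) * 100
= 72.2904%

72.2904%


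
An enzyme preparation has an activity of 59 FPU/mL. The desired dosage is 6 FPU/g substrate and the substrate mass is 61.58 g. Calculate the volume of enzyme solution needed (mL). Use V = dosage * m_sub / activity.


V = dosage * m_sub / activity
V = 6 * 61.58 / 59
V = 6.2624 mL

6.2624 mL


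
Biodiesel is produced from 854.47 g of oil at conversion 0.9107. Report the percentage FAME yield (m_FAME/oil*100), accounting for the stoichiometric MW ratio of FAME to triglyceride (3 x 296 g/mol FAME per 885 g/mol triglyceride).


m_FAME = oil * conv * (3 * 296 / 885) = oil * conv * (888/885)
= 854.47 * 0.9107 * 888 / 885
= 780.8037 g
Y = m_FAME / oil * 100 = conv * (888/885) * 100
= 0.9107 * 888 / 885 * 100
= 91.38%

91.38%


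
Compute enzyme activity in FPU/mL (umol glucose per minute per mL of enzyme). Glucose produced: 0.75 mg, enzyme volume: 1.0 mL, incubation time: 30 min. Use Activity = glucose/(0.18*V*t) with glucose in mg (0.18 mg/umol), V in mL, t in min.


Activity = glucose_mg / (0.18 mg/umol * V_mL * t_min)
= 0.75 / (0.18 * 1.0 * 30)
= 0.1389 FPU/mL

0.1389 FPU/mL


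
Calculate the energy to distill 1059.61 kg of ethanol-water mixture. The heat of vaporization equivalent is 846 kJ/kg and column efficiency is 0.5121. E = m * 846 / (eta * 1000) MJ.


E = m * 846 / (eta * 1000)
= 1059.61 * 846 / (0.5121 * 1000)
= 1750.4981 MJ

1750.4981 MJ


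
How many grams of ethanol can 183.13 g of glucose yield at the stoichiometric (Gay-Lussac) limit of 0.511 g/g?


Theoretical ethanol yield: m_EtOH = 0.511 * m_glucose
m_EtOH = 0.511 * 183.13 = 93.5794 g

93.5794 g


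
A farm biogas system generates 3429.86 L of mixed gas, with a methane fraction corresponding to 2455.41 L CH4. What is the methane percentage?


CH4% = V_CH4 / V_total * 100
= 2455.41 / 3429.86 * 100
= 71.5892%

71.5892%


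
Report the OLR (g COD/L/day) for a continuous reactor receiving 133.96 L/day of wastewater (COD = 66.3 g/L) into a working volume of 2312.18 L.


OLR = Q * S / V
= 133.96 * 66.3 / 2312.18
= 3.8412 g/L/day

3.8412 g/L/day


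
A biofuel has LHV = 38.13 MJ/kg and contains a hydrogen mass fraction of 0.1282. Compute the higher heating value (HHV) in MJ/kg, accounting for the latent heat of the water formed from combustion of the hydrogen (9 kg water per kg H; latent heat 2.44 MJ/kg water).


HHV = LHV + H_frac * 9 * 2.44
= 38.13 + 0.1282 * 9 * 2.44
= 40.9453 MJ/kg

40.9453 MJ/kg


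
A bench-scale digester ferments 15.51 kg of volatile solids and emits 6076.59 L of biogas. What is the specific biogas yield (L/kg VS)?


Y = V / VS
= 6076.59 / 15.51
= 391.7853 L/kg VS

391.7853 L/kg VS


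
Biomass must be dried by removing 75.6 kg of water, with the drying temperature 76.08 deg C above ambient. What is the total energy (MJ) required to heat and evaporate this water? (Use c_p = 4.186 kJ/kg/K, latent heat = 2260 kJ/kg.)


E = m_water * (4.186 * dT + 2260) / 1000
= 75.6 * (4.186 * 76.08 + 2260) / 1000
= 194.9324 MJ

194.9324 MJ


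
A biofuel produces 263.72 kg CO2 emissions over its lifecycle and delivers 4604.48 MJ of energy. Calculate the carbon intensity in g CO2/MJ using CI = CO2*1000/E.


CI = CO2 * 1000 / E
= 263.72 * 1000 / 4604.48
= 57.2747 g CO2/MJ

57.2747 g CO2/MJ


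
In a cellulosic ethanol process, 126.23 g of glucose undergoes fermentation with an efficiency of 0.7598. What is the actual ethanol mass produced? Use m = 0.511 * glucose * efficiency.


Actual ethanol: m = 0.511 * 126.23 * 0.7598
m = 49.0098 g

49.0098 g


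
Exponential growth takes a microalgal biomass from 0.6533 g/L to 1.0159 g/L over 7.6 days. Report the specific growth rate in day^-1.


mu = ln(X2/X1) / dt
= ln(1.0159/0.6533) / 7.6
= 0.0581 per day

0.0581 per day


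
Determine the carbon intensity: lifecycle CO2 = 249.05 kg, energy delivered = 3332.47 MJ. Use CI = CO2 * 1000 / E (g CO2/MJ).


CI = CO2 * 1000 / E
= 249.05 * 1000 / 3332.47
= 74.7344 g CO2/MJ

74.7344 g CO2/MJ


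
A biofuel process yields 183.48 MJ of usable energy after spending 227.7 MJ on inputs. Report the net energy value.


NEV = E_out - E_in
= 183.48 - 227.7
= -44.2200 MJ

-44.2200 MJ


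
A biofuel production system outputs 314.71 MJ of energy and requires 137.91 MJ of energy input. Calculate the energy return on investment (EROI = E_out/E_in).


EROI = E_out / E_in
= 314.71 / 137.91
= 2.2820

2.2820


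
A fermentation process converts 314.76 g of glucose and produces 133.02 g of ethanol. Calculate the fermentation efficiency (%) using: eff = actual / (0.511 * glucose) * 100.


Fermentation efficiency = (actual / (0.511 * glucose)) * 100
= (133.02 / (0.511 * 314.76)) * 100
= 82.7021%

82.7021%


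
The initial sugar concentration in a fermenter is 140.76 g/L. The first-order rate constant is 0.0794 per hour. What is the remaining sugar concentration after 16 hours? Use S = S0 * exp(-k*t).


S = S0 * exp(-k * t)
S = 140.76 * exp(-0.0794 * 16)
S = 39.5141 g/L

39.5141 g/L


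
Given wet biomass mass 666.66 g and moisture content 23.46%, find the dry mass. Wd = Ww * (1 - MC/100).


Wd = Ww * (1 - MC/100)
= 666.66 * (1 - 23.46/100)
= 510.2616 g

510.2616 g


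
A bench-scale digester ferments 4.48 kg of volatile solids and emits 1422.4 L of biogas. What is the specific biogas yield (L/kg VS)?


Y = V / VS
= 1422.4 / 4.48
= 317.5000 L/kg VS

317.5000 L/kg VS


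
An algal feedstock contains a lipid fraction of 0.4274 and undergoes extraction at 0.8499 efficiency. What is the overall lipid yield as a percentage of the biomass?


Y = lipid_content * extraction_eff * 100
= 0.4274 * 0.8499 * 100
= 36.3247%

36.3247%


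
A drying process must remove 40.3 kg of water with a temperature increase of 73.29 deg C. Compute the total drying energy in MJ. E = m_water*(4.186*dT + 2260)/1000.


E = m_water * (4.186 * dT + 2260) / 1000
= 40.3 * (4.186 * 73.29 + 2260) / 1000
= 103.4417 MJ

103.4417 MJ


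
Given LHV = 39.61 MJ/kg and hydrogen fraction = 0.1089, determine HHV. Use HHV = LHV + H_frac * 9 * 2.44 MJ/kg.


HHV = LHV + H_frac * 9 * 2.44
= 39.61 + 0.1089 * 9 * 2.44
= 42.0014 MJ/kg

42.0014 MJ/kg


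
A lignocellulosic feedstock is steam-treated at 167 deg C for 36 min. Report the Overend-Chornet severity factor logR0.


logR0 = log10(t * exp((T - 100) / 14.75))
= log10(36 * exp((167 - 100) / 14.75))
= 3.5290

3.5290


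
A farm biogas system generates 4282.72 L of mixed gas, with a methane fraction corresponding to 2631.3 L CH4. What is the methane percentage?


CH4% = V_CH4 / V_total * 100
= 2631.3 / 4282.72 * 100
= 61.4399%

61.4399%


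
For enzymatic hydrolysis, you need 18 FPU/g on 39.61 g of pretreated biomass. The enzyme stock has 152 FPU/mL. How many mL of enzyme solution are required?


V = dosage * m_sub / activity
V = 18 * 39.61 / 152
V = 4.6907 mL

4.6907 mL


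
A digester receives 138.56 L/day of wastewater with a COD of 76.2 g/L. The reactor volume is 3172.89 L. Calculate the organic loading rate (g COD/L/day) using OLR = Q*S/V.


OLR = Q * S / V
= 138.56 * 76.2 / 3172.89
= 3.3277 g/L/day

3.3277 g/L/day


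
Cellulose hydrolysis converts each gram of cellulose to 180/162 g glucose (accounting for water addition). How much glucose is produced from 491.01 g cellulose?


glucose = cellulose * 180/162
= 491.01 * 180/162
= 545.5667 g

545.5667 g


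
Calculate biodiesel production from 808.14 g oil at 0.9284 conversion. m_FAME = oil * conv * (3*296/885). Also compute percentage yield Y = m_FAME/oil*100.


m_FAME = oil * conv * (3 * 296 / 885) = oil * conv * (888/885)
= 808.14 * 0.9284 * 888 / 885
= 752.8205 g
Y = m_FAME / oil * 100 = conv * (888/885) * 100
= 0.9284 * 888 / 885 * 100
= 93.15%

752.8205 g FAME; Y = 93.15%


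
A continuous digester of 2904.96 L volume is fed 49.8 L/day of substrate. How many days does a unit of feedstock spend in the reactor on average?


HRT = V / Q
= 2904.96 / 49.8
= 58.3325 days

58.3325 days


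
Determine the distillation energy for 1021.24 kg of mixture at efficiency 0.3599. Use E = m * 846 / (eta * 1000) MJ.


E = m * 846 / (eta * 1000)
= 1021.24 * 846 / (0.3599 * 1000)
= 2400.5808 MJ

2400.5808 MJ


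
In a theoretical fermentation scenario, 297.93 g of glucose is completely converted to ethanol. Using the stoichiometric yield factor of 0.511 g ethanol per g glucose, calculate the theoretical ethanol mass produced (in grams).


Theoretical ethanol yield: m_EtOH = 0.511 * m_glucose
m_EtOH = 0.511 * 297.93 = 152.2422 g

152.2422 g


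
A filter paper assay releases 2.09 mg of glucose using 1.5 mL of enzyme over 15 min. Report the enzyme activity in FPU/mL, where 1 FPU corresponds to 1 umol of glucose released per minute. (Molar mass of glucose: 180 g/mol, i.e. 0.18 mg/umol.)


Activity = glucose_mg / (0.18 mg/umol * V_mL * t_min)
= 2.09 / (0.18 * 1.5 * 15)
= 0.5160 FPU/mL

0.5160 FPU/mL


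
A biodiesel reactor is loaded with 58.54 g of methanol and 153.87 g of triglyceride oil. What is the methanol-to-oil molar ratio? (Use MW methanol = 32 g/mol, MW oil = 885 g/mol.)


Molar ratio = n_MeOH / n_oil = (MeOH/32) / (oil/885) = (MeOH * 885) / (32 * oil)
= (58.54 * 885) / (32 * 153.87)
= 10.5218

10.5218


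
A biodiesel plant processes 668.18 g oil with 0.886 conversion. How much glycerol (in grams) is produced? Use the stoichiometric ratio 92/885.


glycerol = oil * conv * (92/885)
= 668.18 * 0.886 * 92 / 885
= 61.5420 g

61.5420 g


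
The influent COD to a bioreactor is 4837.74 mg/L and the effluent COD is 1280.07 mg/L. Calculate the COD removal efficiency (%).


eta = (COD_in - COD_out) / COD_in * 100
= (4837.74 - 1280.07) / 4837.74 * 100
= 73.5399%

73.5399%


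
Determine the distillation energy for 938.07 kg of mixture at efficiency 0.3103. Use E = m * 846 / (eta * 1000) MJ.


E = m * 846 / (eta * 1000)
= 938.07 * 846 / (0.3103 * 1000)
= 2557.5482 MJ

2557.5482 MJ


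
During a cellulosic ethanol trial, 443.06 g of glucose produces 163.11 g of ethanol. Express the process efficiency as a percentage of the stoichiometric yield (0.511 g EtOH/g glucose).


Fermentation efficiency = (actual / (0.511 * glucose)) * 100
= (163.11 / (0.511 * 443.06)) * 100
= 72.0439%

72.0439%


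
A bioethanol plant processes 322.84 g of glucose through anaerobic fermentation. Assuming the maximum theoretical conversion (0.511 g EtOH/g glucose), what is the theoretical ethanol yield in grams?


Theoretical ethanol yield: m_EtOH = 0.511 * m_glucose
m_EtOH = 0.511 * 322.84 = 164.9712 g

164.9712 g
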